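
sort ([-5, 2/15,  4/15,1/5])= [ - 5, 2/15, 1/5, 4/15]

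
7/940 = 7/940 = 0.01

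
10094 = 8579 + 1515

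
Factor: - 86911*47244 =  - 4106023284 =-2^2*3^1*11^1*31^1*127^1*7901^1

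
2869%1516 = 1353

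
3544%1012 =508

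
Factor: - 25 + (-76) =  - 101^1  =  - 101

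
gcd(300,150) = 150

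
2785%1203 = 379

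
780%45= 15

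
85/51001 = 85/51001 = 0.00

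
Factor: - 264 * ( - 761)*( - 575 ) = -2^3*3^1*5^2*11^1*23^1*761^1 = -115519800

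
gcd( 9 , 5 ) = 1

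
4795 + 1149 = 5944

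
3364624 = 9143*368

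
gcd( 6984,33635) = 1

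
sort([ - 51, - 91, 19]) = [ - 91, - 51,19 ]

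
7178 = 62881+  - 55703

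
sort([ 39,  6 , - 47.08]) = [ - 47.08, 6, 39] 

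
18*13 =234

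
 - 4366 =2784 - 7150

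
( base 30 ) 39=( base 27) 3I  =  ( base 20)4j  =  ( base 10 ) 99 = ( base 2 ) 1100011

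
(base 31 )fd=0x1de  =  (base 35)DN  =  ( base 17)1B2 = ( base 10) 478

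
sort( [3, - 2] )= [ - 2, 3 ]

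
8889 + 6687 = 15576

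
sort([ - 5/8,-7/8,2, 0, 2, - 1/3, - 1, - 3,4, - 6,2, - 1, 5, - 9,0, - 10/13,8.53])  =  [ - 9, -6, - 3, - 1,-1,  -  7/8, - 10/13, - 5/8, - 1/3,0, 0,2,2, 2, 4, 5, 8.53 ]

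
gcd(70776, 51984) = 72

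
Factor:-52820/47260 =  - 19/17 =- 17^(-1)*19^1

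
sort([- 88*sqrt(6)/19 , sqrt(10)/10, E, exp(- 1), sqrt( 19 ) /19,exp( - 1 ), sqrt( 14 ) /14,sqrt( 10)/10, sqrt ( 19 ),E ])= [-88*sqrt( 6 )/19, sqrt( 19) /19, sqrt ( 14 ) /14,sqrt( 10) /10,sqrt(10)/10, exp ( - 1),  exp( - 1),E,E, sqrt( 19 ) ] 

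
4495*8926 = 40122370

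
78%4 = 2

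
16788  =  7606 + 9182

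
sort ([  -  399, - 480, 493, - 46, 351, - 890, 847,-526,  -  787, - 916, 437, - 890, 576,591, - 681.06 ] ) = [ -916, - 890 ,-890,-787, - 681.06, - 526,-480, - 399, - 46, 351, 437, 493 , 576, 591, 847]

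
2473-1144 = 1329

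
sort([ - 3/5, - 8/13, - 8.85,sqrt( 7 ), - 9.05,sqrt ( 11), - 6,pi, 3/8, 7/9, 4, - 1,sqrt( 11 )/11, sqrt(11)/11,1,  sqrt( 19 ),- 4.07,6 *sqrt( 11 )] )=[-9.05 , - 8.85 , - 6, - 4.07,-1, - 8/13,  -  3/5, sqrt( 11)/11, sqrt(11)/11,  3/8, 7/9, 1,sqrt( 7 ),pi , sqrt( 11), 4,sqrt (19),6*sqrt(11)]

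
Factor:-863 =  -  863^1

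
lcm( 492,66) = 5412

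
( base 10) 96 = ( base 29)39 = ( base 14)6C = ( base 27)3F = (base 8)140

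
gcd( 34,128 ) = 2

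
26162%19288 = 6874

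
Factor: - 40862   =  -2^1*20431^1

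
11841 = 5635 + 6206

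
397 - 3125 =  -2728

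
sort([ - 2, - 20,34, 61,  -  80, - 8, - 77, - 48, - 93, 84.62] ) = [ - 93, - 80,  -  77, - 48 , - 20,-8, - 2,  34,61,84.62]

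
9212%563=204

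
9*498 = 4482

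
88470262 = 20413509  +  68056753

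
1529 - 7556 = -6027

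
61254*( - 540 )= - 33077160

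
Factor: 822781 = 822781^1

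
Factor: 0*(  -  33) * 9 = 0 = 0^1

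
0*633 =0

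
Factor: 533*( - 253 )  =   - 11^1*13^1*23^1*41^1 = -  134849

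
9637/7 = 9637/7= 1376.71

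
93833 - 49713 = 44120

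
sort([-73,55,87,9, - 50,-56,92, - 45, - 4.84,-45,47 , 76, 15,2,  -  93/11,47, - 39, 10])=[ - 73,  -  56,  -  50,- 45, - 45,  -  39, - 93/11 ,- 4.84, 2,  9 , 10,15,47,47,55,76 , 87,92] 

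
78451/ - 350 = -78451/350 = - 224.15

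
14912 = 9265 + 5647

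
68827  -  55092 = 13735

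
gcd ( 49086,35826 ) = 6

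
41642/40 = 20821/20 = 1041.05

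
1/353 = 1/353 = 0.00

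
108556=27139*4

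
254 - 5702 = -5448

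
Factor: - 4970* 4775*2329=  - 2^1 * 5^3* 7^1 *17^1 * 71^1 * 137^1*191^1  =  -55271245750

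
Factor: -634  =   - 2^1*317^1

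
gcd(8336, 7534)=2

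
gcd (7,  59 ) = 1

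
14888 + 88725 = 103613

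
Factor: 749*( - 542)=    - 2^1* 7^1*107^1 * 271^1 = -  405958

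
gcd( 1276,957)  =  319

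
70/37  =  70/37 = 1.89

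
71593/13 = 71593/13 = 5507.15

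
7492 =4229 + 3263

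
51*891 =45441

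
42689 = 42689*1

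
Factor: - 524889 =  - 3^2*58321^1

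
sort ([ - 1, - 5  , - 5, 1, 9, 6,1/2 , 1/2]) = [ - 5, - 5, - 1, 1/2,1/2, 1 , 6, 9]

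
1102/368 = 2+183/184  =  2.99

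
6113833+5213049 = 11326882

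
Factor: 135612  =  2^2*3^2*3767^1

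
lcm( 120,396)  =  3960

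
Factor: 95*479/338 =45505/338=2^( - 1 )*5^1*13^( - 2) * 19^1*479^1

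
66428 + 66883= 133311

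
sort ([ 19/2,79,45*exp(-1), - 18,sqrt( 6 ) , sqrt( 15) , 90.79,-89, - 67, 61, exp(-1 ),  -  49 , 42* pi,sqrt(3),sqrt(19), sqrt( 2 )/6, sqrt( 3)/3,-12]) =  [-89, - 67, - 49, - 18,-12, sqrt(2 ) /6,exp(-1 ) , sqrt( 3 )/3,sqrt( 3 ),sqrt( 6), sqrt ( 15), sqrt( 19), 19/2,45*exp( - 1), 61,79,90.79,42 *pi]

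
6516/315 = 724/35 = 20.69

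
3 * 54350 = 163050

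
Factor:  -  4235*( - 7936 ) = 33608960 = 2^8*5^1*7^1*11^2*31^1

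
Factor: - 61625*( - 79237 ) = 4882980125= 5^3*17^2*29^1*59^1 * 79^1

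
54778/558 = 27389/279 = 98.17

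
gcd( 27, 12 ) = 3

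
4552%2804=1748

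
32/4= 8 = 8.00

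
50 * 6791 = 339550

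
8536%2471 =1123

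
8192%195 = 2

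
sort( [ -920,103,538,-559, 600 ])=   [-920,-559,103, 538, 600]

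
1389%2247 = 1389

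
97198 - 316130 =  - 218932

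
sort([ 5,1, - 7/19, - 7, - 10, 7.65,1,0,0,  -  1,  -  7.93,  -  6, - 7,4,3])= [ -10, - 7.93, - 7, - 7, - 6, - 1, - 7/19,0,0 , 1,1,3,4,5, 7.65 ] 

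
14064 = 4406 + 9658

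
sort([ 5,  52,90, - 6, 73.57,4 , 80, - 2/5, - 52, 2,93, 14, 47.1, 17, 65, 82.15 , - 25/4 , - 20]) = [  -  52, - 20, -25/4, - 6, - 2/5, 2 , 4,5, 14,17,  47.1, 52, 65, 73.57, 80, 82.15, 90,93]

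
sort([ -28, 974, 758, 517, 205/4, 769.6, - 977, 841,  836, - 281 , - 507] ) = [ - 977, - 507, - 281, - 28, 205/4, 517, 758, 769.6, 836, 841, 974]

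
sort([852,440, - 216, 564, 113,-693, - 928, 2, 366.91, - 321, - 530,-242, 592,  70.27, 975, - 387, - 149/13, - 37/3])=[ - 928, - 693 , - 530, -387, - 321, - 242,-216,-37/3, - 149/13 , 2, 70.27, 113, 366.91, 440, 564, 592, 852, 975]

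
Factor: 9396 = 2^2*3^4*29^1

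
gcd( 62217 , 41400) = 9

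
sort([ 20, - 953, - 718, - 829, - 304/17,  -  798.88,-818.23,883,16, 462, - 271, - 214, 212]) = [ - 953,- 829, - 818.23,-798.88, - 718  , - 271, - 214, - 304/17, 16, 20,212, 462,883] 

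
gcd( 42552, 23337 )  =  9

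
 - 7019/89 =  - 79 +12/89 =- 78.87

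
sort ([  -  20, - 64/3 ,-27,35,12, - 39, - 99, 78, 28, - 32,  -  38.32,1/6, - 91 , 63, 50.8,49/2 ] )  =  [-99, - 91,  -  39,- 38.32, - 32, - 27,  -  64/3 , - 20,1/6,12,49/2,  28, 35,50.8,63, 78 ]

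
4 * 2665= 10660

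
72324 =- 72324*(-1)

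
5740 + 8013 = 13753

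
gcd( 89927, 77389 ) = 1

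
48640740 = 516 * 94265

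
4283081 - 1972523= 2310558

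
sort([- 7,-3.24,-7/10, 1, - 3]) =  [- 7, - 3.24,-3,  -  7/10, 1]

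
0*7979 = 0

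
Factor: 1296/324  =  2^2 = 4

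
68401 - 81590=-13189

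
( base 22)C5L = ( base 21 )D9H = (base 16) 1733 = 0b1011100110011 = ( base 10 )5939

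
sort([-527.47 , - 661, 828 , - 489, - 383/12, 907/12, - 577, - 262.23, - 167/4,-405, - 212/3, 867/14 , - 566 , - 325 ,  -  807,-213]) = [ - 807 , -661,-577, - 566, -527.47, - 489,  -  405, - 325, - 262.23, - 213, - 212/3, - 167/4, - 383/12,867/14,907/12,828]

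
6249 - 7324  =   - 1075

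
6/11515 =6/11515 =0.00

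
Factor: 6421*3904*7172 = 179784712448 = 2^8*11^1*61^1*163^1 * 6421^1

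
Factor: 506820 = 2^2*3^1*5^1 * 8447^1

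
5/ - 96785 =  - 1/19357 = -0.00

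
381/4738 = 381/4738 = 0.08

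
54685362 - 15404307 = 39281055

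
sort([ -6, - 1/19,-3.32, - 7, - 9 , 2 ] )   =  [- 9, - 7, - 6, - 3.32, - 1/19, 2]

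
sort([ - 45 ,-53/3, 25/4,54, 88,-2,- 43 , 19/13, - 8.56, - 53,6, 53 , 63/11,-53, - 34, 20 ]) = [ - 53,- 53 , - 45, - 43 , - 34, - 53/3 , - 8.56  , - 2, 19/13, 63/11,6,25/4, 20, 53, 54, 88 ]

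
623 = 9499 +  - 8876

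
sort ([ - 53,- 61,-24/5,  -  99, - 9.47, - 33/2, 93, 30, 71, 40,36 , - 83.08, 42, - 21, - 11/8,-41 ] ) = [-99 , - 83.08,  -  61, - 53  , - 41, - 21, - 33/2, - 9.47, - 24/5, - 11/8,30, 36,40, 42, 71, 93]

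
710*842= 597820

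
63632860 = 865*73564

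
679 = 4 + 675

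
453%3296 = 453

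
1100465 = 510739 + 589726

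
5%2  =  1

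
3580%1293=994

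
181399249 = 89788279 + 91610970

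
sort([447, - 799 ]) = [  -  799 , 447 ] 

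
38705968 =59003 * 656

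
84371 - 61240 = 23131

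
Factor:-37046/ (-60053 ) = 2^1*7^(-1 )*23^ (  -  1)*373^(-1)*18523^1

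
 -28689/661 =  - 28689/661 = - 43.40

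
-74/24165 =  - 74/24165 = - 0.00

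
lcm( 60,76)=1140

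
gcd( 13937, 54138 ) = 7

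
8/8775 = 8/8775 = 0.00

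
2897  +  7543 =10440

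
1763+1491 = 3254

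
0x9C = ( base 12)110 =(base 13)C0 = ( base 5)1111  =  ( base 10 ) 156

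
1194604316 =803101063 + 391503253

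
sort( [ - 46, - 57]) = [ - 57, - 46]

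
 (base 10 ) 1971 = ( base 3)2201000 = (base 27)2J0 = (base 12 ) 1183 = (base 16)7b3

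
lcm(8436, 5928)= 219336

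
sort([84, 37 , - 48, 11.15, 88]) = [ - 48,11.15,37,  84, 88 ]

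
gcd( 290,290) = 290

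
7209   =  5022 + 2187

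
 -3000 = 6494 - 9494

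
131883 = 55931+75952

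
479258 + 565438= 1044696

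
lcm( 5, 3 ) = 15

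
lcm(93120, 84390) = 2700480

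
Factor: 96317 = 13^1 * 31^1*239^1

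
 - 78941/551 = -144 + 403/551=-143.27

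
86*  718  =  61748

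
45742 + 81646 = 127388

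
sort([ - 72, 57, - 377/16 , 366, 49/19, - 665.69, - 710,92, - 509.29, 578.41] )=[ -710, - 665.69, - 509.29, - 72, - 377/16, 49/19,57, 92 , 366, 578.41 ]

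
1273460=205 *6212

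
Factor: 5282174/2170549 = 2^1 * 211^1*12517^1 * 2170549^( - 1)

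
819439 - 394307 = 425132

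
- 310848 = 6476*(-48 )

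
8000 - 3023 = 4977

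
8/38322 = 4/19161 = 0.00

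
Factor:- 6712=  - 2^3*839^1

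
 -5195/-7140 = 1039/1428 = 0.73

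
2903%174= 119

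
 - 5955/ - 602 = 9 + 537/602 = 9.89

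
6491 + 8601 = 15092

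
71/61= 71/61 = 1.16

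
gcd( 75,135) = 15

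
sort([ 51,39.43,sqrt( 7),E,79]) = [sqrt( 7), E, 39.43, 51, 79 ] 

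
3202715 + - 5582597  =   - 2379882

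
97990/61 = 1606 + 24/61 = 1606.39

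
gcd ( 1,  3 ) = 1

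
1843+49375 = 51218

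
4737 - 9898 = - 5161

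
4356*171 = 744876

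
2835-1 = 2834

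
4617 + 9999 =14616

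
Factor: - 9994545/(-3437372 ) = 2^( - 2 )*3^2*5^1*11^1 * 61^1 * 331^1*401^ ( - 1)*2143^( - 1 ) 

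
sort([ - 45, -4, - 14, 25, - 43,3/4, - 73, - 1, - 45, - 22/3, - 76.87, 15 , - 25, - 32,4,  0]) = [-76.87, - 73, -45 ,-45,-43 , - 32, - 25,-14,-22/3, - 4, - 1, 0, 3/4 , 4, 15 , 25]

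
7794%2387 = 633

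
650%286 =78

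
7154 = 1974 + 5180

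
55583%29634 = 25949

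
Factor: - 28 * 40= - 2^5*5^1*7^1 =- 1120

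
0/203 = 0 =0.00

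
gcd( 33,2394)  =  3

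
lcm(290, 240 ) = 6960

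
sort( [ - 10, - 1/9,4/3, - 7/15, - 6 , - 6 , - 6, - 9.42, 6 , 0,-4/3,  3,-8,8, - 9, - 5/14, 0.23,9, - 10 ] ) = [ - 10, - 10, - 9.42, - 9,-8, - 6,- 6, - 6 , - 4/3, - 7/15, - 5/14, - 1/9  ,  0 , 0.23, 4/3, 3,6, 8,9]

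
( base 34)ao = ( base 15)194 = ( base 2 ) 101101100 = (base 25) EE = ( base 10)364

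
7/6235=7/6235 = 0.00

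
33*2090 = 68970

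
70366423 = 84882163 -14515740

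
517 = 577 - 60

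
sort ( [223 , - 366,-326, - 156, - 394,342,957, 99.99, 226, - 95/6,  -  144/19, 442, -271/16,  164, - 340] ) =[ - 394, - 366,-340, - 326, - 156, - 271/16, - 95/6, - 144/19 , 99.99, 164  ,  223, 226,342,442, 957] 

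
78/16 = 4+ 7/8 = 4.88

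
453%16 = 5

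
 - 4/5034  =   - 2/2517 = - 0.00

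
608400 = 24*25350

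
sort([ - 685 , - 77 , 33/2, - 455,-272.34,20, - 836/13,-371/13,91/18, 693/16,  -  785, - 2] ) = [ - 785,  -  685, - 455, - 272.34,-77,-836/13, -371/13,-2,91/18,  33/2 , 20, 693/16 ] 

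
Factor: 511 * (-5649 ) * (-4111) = 3^1*7^2*73^1*269^1* 4111^1 = 11866972929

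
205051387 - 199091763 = 5959624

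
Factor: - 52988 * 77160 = - 4088554080 =- 2^5*3^1*5^1*13^1*643^1*1019^1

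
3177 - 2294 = 883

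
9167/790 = 9167/790 = 11.60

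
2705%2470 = 235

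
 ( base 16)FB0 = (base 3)12111202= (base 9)5452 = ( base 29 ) 4ME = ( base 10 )4016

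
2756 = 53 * 52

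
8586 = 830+7756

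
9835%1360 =315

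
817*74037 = 60488229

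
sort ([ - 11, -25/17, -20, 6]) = [ - 20, - 11, - 25/17 , 6] 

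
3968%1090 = 698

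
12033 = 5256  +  6777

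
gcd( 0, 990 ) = 990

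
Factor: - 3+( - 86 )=-89^1 =- 89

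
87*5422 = 471714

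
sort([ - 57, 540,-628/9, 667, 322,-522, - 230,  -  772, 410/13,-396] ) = [ - 772,- 522,-396, - 230, - 628/9 ,- 57,410/13, 322, 540,667 ] 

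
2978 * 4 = 11912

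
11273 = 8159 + 3114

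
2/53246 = 1/26623 = 0.00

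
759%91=31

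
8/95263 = 8/95263 = 0.00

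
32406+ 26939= 59345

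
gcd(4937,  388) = 1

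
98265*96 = 9433440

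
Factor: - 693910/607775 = -2^1*5^ (-1 ) * 151^( - 1 ) *431^1 = - 862/755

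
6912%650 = 412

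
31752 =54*588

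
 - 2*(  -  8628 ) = 17256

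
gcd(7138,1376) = 86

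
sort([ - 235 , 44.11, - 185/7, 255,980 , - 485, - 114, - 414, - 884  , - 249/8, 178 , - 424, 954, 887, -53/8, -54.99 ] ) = [ - 884,-485, - 424, - 414, - 235, - 114,-54.99, - 249/8,-185/7,-53/8, 44.11, 178, 255, 887, 954, 980] 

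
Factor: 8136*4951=2^3 * 3^2*113^1*4951^1 = 40281336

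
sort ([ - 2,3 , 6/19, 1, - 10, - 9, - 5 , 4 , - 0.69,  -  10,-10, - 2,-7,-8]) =[ - 10, -10,- 10,-9, - 8, - 7, - 5 , - 2,-2, - 0.69,6/19, 1, 3, 4] 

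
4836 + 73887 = 78723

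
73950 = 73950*1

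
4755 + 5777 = 10532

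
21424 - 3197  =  18227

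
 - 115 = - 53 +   -  62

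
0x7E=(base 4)1332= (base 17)77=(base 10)126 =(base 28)4e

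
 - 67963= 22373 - 90336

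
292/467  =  292/467 = 0.63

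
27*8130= 219510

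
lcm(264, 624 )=6864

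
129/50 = 129/50=2.58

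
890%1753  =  890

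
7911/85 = 93  +  6/85 =93.07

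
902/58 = 15 + 16/29 =15.55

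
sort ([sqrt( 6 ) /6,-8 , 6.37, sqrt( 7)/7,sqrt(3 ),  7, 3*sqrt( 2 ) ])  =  [ - 8,sqrt(7 )/7,sqrt( 6)/6 , sqrt( 3),3*sqrt(2),6.37,  7]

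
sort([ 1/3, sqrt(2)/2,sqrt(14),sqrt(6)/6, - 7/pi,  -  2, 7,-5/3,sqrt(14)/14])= [-7/pi,  -  2,- 5/3,sqrt( 14 )/14 , 1/3,sqrt( 6)/6,sqrt( 2 )/2,sqrt(14),7]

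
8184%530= 234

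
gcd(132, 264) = 132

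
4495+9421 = 13916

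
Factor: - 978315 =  -3^1*5^1*13^1  *  29^1*173^1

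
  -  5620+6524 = 904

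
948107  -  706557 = 241550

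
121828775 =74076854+47751921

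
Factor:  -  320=-2^6 *5^1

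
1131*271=306501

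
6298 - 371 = 5927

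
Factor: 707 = 7^1*101^1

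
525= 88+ 437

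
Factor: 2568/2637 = 2^3 * 3^(  -  1 )*107^1 * 293^(-1) = 856/879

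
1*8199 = 8199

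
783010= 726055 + 56955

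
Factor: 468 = 2^2*3^2*13^1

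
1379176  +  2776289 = 4155465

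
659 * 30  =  19770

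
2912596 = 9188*317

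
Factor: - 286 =-2^1 * 11^1*13^1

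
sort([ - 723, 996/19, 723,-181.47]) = [- 723, - 181.47,996/19,723 ] 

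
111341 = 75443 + 35898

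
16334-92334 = - 76000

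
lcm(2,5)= 10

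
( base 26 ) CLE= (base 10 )8672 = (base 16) 21e0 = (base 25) DLM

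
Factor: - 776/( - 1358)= 2^2*7^( - 1) =4/7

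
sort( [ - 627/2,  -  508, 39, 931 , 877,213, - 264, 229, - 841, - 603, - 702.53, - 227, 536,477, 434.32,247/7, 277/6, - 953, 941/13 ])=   [ - 953, - 841, - 702.53, - 603, - 508, - 627/2, - 264, - 227,  247/7,39, 277/6,941/13, 213,  229,434.32, 477, 536, 877, 931]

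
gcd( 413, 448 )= 7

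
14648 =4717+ 9931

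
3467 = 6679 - 3212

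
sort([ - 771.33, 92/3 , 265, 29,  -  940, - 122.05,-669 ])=[ - 940, - 771.33, - 669 , - 122.05 , 29, 92/3,265 ]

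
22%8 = 6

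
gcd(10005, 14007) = 2001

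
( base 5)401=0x65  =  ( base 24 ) 45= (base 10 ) 101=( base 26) 3n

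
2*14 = 28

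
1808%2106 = 1808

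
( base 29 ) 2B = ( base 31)27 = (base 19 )3c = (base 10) 69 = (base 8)105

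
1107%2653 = 1107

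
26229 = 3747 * 7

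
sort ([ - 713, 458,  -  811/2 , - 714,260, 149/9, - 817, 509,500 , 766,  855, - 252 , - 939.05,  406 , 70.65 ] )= [-939.05, -817,  -  714, - 713,-811/2,-252,149/9 , 70.65,260 , 406, 458, 500, 509, 766, 855] 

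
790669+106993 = 897662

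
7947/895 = 8 + 787/895 = 8.88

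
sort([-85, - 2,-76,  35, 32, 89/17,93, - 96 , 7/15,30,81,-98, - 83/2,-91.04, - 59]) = [ - 98,-96, - 91.04, - 85, - 76,-59, - 83/2, - 2,7/15,89/17,30, 32,35,81,93]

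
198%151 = 47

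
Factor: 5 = 5^1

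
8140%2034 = 4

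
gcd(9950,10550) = 50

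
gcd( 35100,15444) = 1404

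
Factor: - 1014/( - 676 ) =2^(  -  1)*3^1 = 3/2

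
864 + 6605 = 7469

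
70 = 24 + 46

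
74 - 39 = 35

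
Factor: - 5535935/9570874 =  - 2^( - 1 )*5^1*19^2 * 113^( - 1) * 3067^1 * 42349^( - 1)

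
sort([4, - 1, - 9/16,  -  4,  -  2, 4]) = [- 4, - 2,-1, - 9/16, 4,4]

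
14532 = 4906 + 9626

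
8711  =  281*31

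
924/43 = 924/43 = 21.49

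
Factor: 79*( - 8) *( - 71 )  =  2^3*71^1*79^1 =44872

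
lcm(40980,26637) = 532740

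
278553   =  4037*69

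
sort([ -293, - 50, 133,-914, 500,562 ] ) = [ - 914, - 293,-50, 133, 500,562 ]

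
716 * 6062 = 4340392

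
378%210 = 168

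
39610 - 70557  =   - 30947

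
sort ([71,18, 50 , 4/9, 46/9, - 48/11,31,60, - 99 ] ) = [ - 99, -48/11, 4/9, 46/9,18, 31, 50, 60,  71 ] 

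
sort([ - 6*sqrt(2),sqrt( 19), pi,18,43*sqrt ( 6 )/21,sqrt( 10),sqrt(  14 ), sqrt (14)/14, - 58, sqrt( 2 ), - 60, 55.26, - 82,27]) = [- 82, - 60, - 58 ,  -  6*sqrt( 2),sqrt(14)/14, sqrt (2),pi,sqrt ( 10 ), sqrt( 14),sqrt(19), 43*sqrt( 6) /21, 18,27, 55.26]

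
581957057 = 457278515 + 124678542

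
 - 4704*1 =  - 4704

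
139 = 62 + 77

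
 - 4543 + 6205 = 1662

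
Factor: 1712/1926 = 2^3*3^( - 2) = 8/9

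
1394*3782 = 5272108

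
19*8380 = 159220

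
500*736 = 368000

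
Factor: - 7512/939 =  - 2^3=- 8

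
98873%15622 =5141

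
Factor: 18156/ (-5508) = - 89/27=- 3^ ( - 3 )*89^1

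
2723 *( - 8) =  - 21784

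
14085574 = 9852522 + 4233052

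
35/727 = 35/727  =  0.05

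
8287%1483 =872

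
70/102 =35/51 = 0.69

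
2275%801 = 673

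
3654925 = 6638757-2983832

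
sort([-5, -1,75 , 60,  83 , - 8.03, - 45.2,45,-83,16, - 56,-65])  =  [-83,-65,  -  56,-45.2, - 8.03 , -5, - 1,16,45,60,75,83 ] 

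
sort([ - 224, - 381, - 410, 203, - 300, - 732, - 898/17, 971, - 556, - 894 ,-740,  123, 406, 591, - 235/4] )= [-894, - 740 , - 732, - 556,-410, - 381, - 300,-224, - 235/4, - 898/17, 123,203, 406,591, 971]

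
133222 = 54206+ 79016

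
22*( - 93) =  - 2046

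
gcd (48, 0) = 48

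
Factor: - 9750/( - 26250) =13/35 = 5^(-1)* 7^( - 1)*13^1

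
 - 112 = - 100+-12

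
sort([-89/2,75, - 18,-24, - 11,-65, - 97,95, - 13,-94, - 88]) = [ - 97, -94, - 88,- 65 ,-89/2, - 24 , - 18,-13, - 11 , 75,95 ] 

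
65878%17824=12406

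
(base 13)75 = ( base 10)96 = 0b1100000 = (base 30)36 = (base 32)30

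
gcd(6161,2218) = 1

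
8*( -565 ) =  - 4520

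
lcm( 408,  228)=7752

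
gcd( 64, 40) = 8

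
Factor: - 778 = -2^1*389^1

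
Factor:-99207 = -3^2*  73^1*151^1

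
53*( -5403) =  -  286359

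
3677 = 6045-2368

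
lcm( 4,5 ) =20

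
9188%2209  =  352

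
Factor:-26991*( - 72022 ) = 1943945802 =2^1 * 3^2*2999^1*36011^1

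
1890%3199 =1890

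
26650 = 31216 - 4566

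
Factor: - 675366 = -2^1*3^1*31^1*3631^1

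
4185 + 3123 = 7308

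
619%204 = 7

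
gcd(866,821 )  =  1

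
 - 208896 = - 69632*3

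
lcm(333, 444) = 1332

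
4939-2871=2068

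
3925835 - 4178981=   -253146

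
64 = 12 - -52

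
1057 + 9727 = 10784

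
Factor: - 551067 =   -  3^1*11^1*16699^1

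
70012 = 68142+1870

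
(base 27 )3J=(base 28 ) 3g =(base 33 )31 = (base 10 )100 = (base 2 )1100100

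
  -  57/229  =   - 57/229 = - 0.25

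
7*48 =336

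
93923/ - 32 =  - 93923/32 = - 2935.09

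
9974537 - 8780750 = 1193787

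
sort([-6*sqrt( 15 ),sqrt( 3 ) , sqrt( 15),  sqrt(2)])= [ - 6*sqrt(15),sqrt(2),sqrt(3 ),  sqrt(15) ]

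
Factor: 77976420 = 2^2* 3^1*5^1 * 109^1*11923^1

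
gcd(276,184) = 92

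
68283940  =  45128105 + 23155835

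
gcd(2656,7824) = 16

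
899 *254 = 228346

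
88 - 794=  -  706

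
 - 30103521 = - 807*37303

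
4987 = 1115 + 3872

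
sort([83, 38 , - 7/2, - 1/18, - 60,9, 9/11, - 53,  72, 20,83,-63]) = [ - 63 ,-60, - 53 ,  -  7/2 , - 1/18,9/11,  9 , 20, 38 , 72, 83,83]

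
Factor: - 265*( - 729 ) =3^6* 5^1*53^1 = 193185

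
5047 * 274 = 1382878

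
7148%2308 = 224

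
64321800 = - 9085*(-7080 )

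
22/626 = 11/313 = 0.04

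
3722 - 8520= - 4798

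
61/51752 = 61/51752 = 0.00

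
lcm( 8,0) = 0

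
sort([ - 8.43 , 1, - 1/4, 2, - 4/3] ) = [ - 8.43, - 4/3, - 1/4,1, 2]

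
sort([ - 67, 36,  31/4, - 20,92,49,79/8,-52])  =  [ - 67,-52, - 20, 31/4,79/8,36,  49,92]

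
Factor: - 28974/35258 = -3^1*11^1*17^( - 2)*61^(-1)*439^1  =  -14487/17629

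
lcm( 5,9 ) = 45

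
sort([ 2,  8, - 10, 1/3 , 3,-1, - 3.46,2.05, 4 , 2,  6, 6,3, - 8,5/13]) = [-10,  -  8 , - 3.46 ,-1,1/3,  5/13, 2 , 2,  2.05, 3,3 , 4, 6,  6, 8 ]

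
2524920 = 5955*424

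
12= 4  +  8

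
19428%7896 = 3636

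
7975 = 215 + 7760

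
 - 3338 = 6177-9515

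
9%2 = 1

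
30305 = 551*55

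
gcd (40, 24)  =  8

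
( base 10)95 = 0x5F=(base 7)164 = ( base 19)50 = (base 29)38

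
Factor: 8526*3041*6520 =2^4*3^1* 5^1* 7^2*29^1*163^1*3041^1=169047730320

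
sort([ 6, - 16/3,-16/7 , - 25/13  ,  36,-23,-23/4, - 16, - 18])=[-23,-18, - 16, - 23/4, - 16/3, - 16/7, - 25/13  ,  6, 36]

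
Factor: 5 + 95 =2^2 * 5^2= 100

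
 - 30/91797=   -  10/30599 = - 0.00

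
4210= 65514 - 61304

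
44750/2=22375 = 22375.00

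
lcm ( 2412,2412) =2412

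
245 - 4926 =-4681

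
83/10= 8 + 3/10 = 8.30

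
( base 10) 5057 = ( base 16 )13C1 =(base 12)2b15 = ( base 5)130212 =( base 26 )7cd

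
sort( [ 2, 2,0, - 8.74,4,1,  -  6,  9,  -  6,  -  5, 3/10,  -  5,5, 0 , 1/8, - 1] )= [ - 8.74, - 6,  -  6  , -5, -5, - 1,0,  0,1/8,3/10,1,2,2,4,5, 9] 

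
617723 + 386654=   1004377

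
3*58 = 174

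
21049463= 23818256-2768793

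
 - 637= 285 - 922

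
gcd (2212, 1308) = 4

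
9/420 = 3/140 = 0.02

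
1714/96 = 857/48 = 17.85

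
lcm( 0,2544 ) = 0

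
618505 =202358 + 416147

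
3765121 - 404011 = 3361110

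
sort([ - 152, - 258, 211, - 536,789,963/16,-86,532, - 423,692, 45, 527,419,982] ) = [ - 536, - 423, - 258, - 152, - 86,45, 963/16,211,419, 527,532, 692 , 789,982 ] 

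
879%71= 27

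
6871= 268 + 6603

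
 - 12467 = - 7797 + -4670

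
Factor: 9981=3^2*1109^1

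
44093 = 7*6299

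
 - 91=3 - 94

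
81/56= 81/56 =1.45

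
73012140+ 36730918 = 109743058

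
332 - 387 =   -  55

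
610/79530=61/7953 = 0.01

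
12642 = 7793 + 4849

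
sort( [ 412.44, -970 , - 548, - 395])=[ - 970, - 548, - 395,412.44]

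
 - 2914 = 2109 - 5023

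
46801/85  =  550 + 3/5 = 550.60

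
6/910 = 3/455 = 0.01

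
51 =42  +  9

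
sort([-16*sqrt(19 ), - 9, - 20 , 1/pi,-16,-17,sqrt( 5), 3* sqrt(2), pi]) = [ - 16*sqrt( 19), - 20,-17, -16,-9,1/pi, sqrt( 5),pi, 3 * sqrt( 2)]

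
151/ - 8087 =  - 1+7936/8087=- 0.02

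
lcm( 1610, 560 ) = 12880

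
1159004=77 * 15052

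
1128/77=1128/77 = 14.65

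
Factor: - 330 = -2^1*3^1*  5^1*11^1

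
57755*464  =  26798320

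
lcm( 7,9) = 63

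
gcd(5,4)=1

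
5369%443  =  53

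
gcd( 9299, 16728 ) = 17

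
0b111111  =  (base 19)36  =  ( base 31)21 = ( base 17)3c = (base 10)63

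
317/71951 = 317/71951 = 0.00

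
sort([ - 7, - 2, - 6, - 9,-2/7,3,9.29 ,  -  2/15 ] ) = [  -  9, - 7,-6,  -  2,  -  2/7, - 2/15,3,9.29 ] 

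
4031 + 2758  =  6789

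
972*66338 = 64480536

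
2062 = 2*1031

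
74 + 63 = 137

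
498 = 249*2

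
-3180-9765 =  - 12945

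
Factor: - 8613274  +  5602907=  - 3010367^1= - 3010367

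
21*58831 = 1235451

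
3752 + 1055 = 4807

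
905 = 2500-1595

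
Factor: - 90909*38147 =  - 3^3*7^1*13^1*37^2 * 1031^1 = - 3467905623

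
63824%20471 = 2411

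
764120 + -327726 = 436394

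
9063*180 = 1631340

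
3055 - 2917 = 138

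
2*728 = 1456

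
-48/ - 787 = 48/787 = 0.06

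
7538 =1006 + 6532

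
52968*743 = 39355224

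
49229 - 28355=20874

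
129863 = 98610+31253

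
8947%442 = 107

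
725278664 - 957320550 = -232041886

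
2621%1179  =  263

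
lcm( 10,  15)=30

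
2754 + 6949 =9703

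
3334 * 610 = 2033740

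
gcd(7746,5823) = 3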